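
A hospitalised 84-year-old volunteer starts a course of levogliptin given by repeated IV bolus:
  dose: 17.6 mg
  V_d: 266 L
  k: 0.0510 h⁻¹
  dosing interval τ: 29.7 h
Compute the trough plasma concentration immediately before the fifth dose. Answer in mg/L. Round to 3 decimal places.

0.019 mg/L

C₀ per dose = Dose / Vd = 17.6 / 266 = 0.06617 mg/L
Fraction remaining after one interval: r = e^(−kτ) = e^(−0.05100 × 29.7) = 0.2199
Before dose 5, 4 doses have been given (aged 1τ, 2τ, 3τ, 4τ).
C_trough = C₀ × (r + r² + … + r^4) = C₀ × r(1−r^4)/(1−r)
        = 0.06617 × 0.2199 × (1 − 0.002338) / (1 − 0.2199) = 0.01861 mg/L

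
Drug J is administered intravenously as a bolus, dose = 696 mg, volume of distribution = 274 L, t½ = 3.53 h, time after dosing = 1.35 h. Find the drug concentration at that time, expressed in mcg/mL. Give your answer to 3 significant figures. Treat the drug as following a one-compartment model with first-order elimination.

C₀ = Dose / Vd = 696.0 / 274 = 2.540 mg/L
k = ln2 / t½ = 0.693147 / 3.53 = 0.1964 h⁻¹
C = C₀ · e^(−k·t) = 2.540 × e^(−0.1964 × 1.35)
  = 2.540 × 0.7671 = 1.948 mg/L
(1.948 mg/L = 1.948 mcg/mL)

1.95 mcg/mL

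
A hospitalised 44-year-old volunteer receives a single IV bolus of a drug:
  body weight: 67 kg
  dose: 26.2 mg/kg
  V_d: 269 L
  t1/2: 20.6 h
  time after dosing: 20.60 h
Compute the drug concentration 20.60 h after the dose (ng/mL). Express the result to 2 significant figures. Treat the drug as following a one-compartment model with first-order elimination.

3300 ng/mL

Total dose = 26.2 × 67 = 1755 mg
C₀ = Dose / Vd = 1755 / 269 = 6.524 mg/L
k = ln2 / t½ = 0.693147 / 20.6 = 0.03365 h⁻¹
t / t½ = 20.60 / 20.6 = 1 half-lives
C = C₀ × (1/2)^1 = 6.524 × 0.5000 = 3.262 mg/L
Convert: 3.262 mg/L × 1000 = 3262 ng/mL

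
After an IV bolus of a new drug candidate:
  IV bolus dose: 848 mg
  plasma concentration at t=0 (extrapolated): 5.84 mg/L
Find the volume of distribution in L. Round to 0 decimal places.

Vd = Dose / C₀ = 848.0 / 5.84 = 145.2 L

145 L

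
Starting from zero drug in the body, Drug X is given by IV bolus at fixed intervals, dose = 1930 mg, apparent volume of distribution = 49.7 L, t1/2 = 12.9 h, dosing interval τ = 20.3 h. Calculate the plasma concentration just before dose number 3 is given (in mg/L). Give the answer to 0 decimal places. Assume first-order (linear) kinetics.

C₀ per dose = Dose / Vd = 1930 / 49.7 = 38.83 mg/L
k = ln2 / t½ = 0.693147 / 12.9 = 0.05373 h⁻¹
Fraction remaining after one interval: r = e^(−kτ) = e^(−0.05373 × 20.3) = 0.3360
Before dose 3, 2 doses have been given (aged 1τ, 2τ).
C_trough = C₀ × (r + r²) = 38.83 × (0.3360 + 0.1129) = 17.43 mg/L

17 mg/L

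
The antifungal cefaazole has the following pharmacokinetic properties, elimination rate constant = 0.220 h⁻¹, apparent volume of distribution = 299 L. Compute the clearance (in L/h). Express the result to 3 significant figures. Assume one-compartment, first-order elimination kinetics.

CL = k × Vd = 0.220 × 299 = 65.78 L/h

65.8 L/h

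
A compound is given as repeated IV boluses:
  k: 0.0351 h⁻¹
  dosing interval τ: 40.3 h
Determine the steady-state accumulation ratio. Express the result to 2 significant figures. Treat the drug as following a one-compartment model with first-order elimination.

e^(−kτ) = e^(−0.03510 × 40.3) = 0.2430
Accumulation ratio R = 1 / (1 − e^(−kτ)) = 1 / (1 − 0.2430) = 1.321

1.3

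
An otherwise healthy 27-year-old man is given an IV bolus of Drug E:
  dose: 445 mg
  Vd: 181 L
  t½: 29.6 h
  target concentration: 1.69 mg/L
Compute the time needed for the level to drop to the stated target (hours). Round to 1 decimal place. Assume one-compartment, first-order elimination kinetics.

16.0 h

C₀ = Dose / Vd = 445.0 / 181 = 2.459 mg/L
k = ln2 / t½ = 0.693147 / 29.6 = 0.02342 h⁻¹
t = ln(C₀ / C) / k = ln(2.459 / 1.69) / 0.02342
  = ln(1.455) / 0.02342 = 0.3750 / 0.02342 = 16.01 h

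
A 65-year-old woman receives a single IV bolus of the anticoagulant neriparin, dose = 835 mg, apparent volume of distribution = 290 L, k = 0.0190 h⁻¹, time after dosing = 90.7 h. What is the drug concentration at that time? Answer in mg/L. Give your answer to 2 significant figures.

0.51 mg/L

C₀ = Dose / Vd = 835.0 / 290 = 2.879 mg/L
C = C₀ · e^(−k·t) = 2.879 × e^(−0.01900 × 90.7)
  = 2.879 × 0.1785 = 0.5139 mg/L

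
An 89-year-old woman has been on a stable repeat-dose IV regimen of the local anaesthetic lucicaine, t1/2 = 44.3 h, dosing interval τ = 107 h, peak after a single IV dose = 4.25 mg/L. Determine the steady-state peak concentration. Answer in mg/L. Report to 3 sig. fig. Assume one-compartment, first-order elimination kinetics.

k = ln2 / t½ = 0.693147 / 44.3 = 0.01565 h⁻¹
e^(−kτ) = e^(−0.01565 × 107) = 0.1874
Accumulation ratio R = 1 / (1 − e^(−kτ)) = 1 / (1 − 0.1874) = 1.231
Steady-state peak = C₀ × R = 4.25 × 1.231 = 5.232 mg/L

5.23 mg/L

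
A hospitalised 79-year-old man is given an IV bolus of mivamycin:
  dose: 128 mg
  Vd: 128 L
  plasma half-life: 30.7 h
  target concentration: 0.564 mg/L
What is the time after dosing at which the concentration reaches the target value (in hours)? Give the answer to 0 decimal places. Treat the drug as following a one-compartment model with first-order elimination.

25 h

C₀ = Dose / Vd = 128.0 / 128 = 1.000 mg/L
k = ln2 / t½ = 0.693147 / 30.7 = 0.02258 h⁻¹
t = ln(C₀ / C) / k = ln(1.000 / 0.564) / 0.02258
  = ln(1.773) / 0.02258 = 0.5727 / 0.02258 = 25.36 h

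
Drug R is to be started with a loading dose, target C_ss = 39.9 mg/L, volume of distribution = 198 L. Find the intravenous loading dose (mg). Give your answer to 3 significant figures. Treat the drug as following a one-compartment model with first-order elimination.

LD = Css × Vd = 39.9 × 198 = 7900 mg

7900 mg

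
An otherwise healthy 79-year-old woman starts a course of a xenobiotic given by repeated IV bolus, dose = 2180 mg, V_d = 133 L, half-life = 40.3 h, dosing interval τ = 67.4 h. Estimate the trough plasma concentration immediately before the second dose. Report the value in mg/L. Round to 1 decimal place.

5.1 mg/L

C₀ per dose = Dose / Vd = 2180 / 133 = 16.39 mg/L
k = ln2 / t½ = 0.693147 / 40.3 = 0.01720 h⁻¹
Fraction remaining after one interval: r = e^(−kτ) = e^(−0.01720 × 67.4) = 0.3137
Before dose 2, 1 dose has been given (aged 1τ).
C_trough = C₀ × r = 16.39 × 0.3137 = 5.142 mg/L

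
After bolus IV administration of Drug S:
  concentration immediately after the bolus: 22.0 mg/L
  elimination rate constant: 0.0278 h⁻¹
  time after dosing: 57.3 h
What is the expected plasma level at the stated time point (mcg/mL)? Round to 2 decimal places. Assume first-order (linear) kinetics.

4.47 mcg/mL

C = C₀ · e^(−k·t) = 22.00 × e^(−0.02780 × 57.3)
  = 22.00 × 0.2033 = 4.473 mg/L
(4.473 mg/L = 4.473 mcg/mL)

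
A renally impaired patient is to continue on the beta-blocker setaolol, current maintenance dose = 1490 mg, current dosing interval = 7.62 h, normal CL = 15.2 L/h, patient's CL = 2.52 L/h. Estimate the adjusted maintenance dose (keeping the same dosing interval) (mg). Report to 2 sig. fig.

250 mg

To keep the same average steady-state level, dosing rate must scale with clearance.
CL ratio = 2.52 / 15.2 = 0.1658
New dose (same interval) = 1490 × 0.1658 = 247.0 mg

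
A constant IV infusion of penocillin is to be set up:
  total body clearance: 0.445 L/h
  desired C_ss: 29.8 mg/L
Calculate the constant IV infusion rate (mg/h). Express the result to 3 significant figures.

At steady state, infusion rate R₀ = Css × CL = 29.8 × 0.4450 = 13.26 mg/h

13.3 mg/h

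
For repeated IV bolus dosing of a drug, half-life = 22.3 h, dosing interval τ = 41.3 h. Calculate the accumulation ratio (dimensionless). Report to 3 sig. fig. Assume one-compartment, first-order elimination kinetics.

k = ln2 / t½ = 0.693147 / 22.3 = 0.03108 h⁻¹
e^(−kτ) = e^(−0.03108 × 41.3) = 0.2770
Accumulation ratio R = 1 / (1 − e^(−kτ)) = 1 / (1 − 0.2770) = 1.383

1.38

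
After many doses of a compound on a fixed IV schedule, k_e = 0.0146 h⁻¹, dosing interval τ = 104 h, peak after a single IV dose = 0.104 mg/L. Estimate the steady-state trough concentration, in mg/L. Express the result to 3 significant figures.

0.0292 mg/L

e^(−kτ) = e^(−0.01460 × 104) = 0.2191
Accumulation ratio R = 1 / (1 − e^(−kτ)) = 1 / (1 − 0.2191) = 1.281
Steady-state trough = C₀ × R × e^(−kτ) = 0.104 × 1.281 × 0.2191 = 0.02919 mg/L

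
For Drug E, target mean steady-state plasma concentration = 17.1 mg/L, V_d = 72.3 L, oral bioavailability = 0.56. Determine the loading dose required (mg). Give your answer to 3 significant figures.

LD = Css × Vd / F = 17.1 × 72.3 / 0.56 = 2208 mg

2210 mg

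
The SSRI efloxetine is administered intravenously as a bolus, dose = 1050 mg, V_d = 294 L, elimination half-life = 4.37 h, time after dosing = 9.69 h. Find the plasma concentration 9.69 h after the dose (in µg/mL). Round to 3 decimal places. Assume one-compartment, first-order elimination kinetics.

0.768 µg/mL

C₀ = Dose / Vd = 1050 / 294 = 3.571 mg/L
k = ln2 / t½ = 0.693147 / 4.37 = 0.1586 h⁻¹
C = C₀ · e^(−k·t) = 3.571 × e^(−0.1586 × 9.69)
  = 3.571 × 0.2151 = 0.7681 mg/L
(0.7681 mg/L = 0.7681 µg/mL)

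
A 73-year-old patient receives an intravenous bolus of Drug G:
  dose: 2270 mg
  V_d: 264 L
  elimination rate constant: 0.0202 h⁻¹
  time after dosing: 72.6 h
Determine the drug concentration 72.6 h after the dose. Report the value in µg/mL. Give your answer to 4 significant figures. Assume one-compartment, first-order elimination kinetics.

1.984 µg/mL

C₀ = Dose / Vd = 2270 / 264 = 8.598 mg/L
C = C₀ · e^(−k·t) = 8.598 × e^(−0.02020 × 72.6)
  = 8.598 × 0.2307 = 1.984 mg/L
(1.984 mg/L = 1.984 µg/mL)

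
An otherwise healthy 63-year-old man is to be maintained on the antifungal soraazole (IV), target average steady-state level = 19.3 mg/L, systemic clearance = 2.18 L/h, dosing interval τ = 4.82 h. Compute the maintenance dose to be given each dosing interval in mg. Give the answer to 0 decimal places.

At steady state, Dose/τ = Css × CL.
Dose = Css × CL × τ = 19.3 × 2.180 × 4.82 = 202.8 mg

203 mg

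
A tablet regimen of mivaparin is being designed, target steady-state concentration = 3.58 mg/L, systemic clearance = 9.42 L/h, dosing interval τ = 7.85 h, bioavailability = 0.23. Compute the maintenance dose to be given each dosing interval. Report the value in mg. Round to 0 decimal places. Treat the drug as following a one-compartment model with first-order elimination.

At steady state, F × (Dose/τ) = Css × CL.
Dose = Css × CL × τ / F = 3.58 × 9.420 × 7.85 / 0.23 = 1151 mg

1151 mg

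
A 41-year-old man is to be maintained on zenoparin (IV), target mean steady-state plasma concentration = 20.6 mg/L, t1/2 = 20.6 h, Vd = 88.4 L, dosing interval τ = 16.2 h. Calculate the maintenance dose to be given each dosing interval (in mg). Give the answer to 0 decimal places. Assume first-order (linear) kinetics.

k = ln2 / t½ = 0.693147 / 20.6 = 0.03365 h⁻¹
CL = k × Vd = 0.03365 × 88.4 = 2.975 L/h
At steady state, Dose/τ = Css × CL.
Dose = Css × CL × τ = 20.6 × 2.975 × 16.2 = 992.8 mg

993 mg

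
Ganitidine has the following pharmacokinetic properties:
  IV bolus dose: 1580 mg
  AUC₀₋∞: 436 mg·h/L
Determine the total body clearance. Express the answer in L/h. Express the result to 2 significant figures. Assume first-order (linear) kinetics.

CL = Dose / AUC = 1580 / 436 = 3.624 L/h

3.6 L/h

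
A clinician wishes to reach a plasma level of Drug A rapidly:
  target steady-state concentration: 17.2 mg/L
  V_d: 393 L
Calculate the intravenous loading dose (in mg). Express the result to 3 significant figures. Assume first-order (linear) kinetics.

6760 mg

LD = Css × Vd = 17.2 × 393 = 6760 mg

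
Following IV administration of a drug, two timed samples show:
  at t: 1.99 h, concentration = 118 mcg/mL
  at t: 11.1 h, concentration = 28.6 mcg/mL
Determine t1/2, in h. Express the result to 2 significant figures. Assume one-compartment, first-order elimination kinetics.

4.5 h

k = ln(C₁/C₂) / (t₂ − t₁) = ln(118/28.6) / (11.1 − 1.99)
  = 1.417 / 9.110 = 0.1555 h⁻¹
t½ = ln2 / k = 0.693147 / 0.1555 = 4.458 h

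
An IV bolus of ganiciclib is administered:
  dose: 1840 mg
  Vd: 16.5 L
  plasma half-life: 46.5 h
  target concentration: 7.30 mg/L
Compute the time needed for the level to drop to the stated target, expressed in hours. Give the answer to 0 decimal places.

C₀ = Dose / Vd = 1840 / 16.5 = 111.5 mg/L
k = ln2 / t½ = 0.693147 / 46.5 = 0.01491 h⁻¹
t = ln(C₀ / C) / k = ln(111.5 / 7.30) / 0.01491
  = ln(15.27) / 0.01491 = 2.726 / 0.01491 = 182.8 h

183 h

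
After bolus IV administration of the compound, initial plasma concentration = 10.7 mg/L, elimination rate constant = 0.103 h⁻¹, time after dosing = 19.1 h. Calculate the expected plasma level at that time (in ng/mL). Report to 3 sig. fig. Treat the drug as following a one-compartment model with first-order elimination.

C = C₀ · e^(−k·t) = 10.70 × e^(−0.1030 × 19.1)
  = 10.70 × 0.1398 = 1.496 mg/L
Convert: 1.496 mg/L × 1000 = 1496 ng/mL

1500 ng/mL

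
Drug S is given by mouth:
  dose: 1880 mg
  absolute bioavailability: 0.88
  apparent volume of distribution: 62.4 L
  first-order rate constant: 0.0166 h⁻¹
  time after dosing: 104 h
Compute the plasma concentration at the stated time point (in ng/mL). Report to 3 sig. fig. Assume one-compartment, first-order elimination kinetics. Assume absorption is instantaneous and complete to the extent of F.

4720 ng/mL

Amount reaching circulation = F × Dose = 0.88 × 1880 = 1654 mg
C₀ = F·Dose / Vd = 1654 / 62.4 = 26.51 mg/L
C = C₀ · e^(−k·t) = 26.51 × e^(−0.01660 × 104)
  = 26.51 × 0.1779 = 4.716 mg/L
Convert: 4.716 mg/L × 1000 = 4716 ng/mL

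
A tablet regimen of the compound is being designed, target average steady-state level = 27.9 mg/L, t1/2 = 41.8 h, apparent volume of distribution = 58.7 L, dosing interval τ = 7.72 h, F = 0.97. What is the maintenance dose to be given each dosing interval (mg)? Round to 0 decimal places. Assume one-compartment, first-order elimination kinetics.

k = ln2 / t½ = 0.693147 / 41.8 = 0.01658 h⁻¹
CL = k × Vd = 0.01658 × 58.7 = 0.9732 L/h
At steady state, F × (Dose/τ) = Css × CL.
Dose = Css × CL × τ / F = 27.9 × 0.9732 × 7.72 / 0.97 = 216.1 mg

216 mg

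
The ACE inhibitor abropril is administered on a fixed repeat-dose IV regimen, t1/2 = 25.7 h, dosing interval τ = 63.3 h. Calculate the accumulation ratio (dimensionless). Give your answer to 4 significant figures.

1.222

k = ln2 / t½ = 0.693147 / 25.7 = 0.02697 h⁻¹
e^(−kτ) = e^(−0.02697 × 63.3) = 0.1814
Accumulation ratio R = 1 / (1 − e^(−kτ)) = 1 / (1 − 0.1814) = 1.222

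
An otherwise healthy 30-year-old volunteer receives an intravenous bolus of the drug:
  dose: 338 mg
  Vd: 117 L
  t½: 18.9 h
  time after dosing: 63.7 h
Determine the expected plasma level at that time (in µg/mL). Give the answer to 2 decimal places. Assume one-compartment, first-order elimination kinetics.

C₀ = Dose / Vd = 338.0 / 117 = 2.889 mg/L
k = ln2 / t½ = 0.693147 / 18.9 = 0.03667 h⁻¹
C = C₀ · e^(−k·t) = 2.889 × e^(−0.03667 × 63.7)
  = 2.889 × 0.09673 = 0.2795 mg/L
(0.2795 mg/L = 0.2795 µg/mL)

0.28 µg/mL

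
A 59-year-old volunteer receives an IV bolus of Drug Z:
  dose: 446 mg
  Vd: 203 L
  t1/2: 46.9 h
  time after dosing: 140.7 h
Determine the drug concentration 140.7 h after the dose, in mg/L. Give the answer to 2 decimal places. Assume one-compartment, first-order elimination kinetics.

C₀ = Dose / Vd = 446.0 / 203 = 2.197 mg/L
k = ln2 / t½ = 0.693147 / 46.9 = 0.01478 h⁻¹
t / t½ = 140.7 / 46.9 = 3 half-lives
C = C₀ × (1/2)^3 = 2.197 × 0.1250 = 0.2746 mg/L

0.27 mg/L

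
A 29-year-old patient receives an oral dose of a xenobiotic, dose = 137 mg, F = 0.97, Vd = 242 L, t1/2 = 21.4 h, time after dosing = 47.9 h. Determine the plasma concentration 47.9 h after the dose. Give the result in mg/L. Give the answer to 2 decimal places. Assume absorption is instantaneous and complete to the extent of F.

Amount reaching circulation = F × Dose = 0.97 × 137.0 = 132.9 mg
C₀ = F·Dose / Vd = 132.9 / 242 = 0.5492 mg/L
k = ln2 / t½ = 0.693147 / 21.4 = 0.03239 h⁻¹
C = C₀ · e^(−k·t) = 0.5492 × e^(−0.03239 × 47.9)
  = 0.5492 × 0.2119 = 0.1164 mg/L

0.12 mg/L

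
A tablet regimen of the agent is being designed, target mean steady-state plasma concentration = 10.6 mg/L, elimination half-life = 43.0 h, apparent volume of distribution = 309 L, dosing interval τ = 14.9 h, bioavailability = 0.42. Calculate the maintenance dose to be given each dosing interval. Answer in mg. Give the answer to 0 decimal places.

k = ln2 / t½ = 0.693147 / 43.0 = 0.01612 h⁻¹
CL = k × Vd = 0.01612 × 309 = 4.981 L/h
At steady state, F × (Dose/τ) = Css × CL.
Dose = Css × CL × τ / F = 10.6 × 4.981 × 14.9 / 0.42 = 1873 mg

1873 mg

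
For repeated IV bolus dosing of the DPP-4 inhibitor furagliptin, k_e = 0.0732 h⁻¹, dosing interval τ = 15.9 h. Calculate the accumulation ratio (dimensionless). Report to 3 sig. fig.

e^(−kτ) = e^(−0.07320 × 15.9) = 0.3123
Accumulation ratio R = 1 / (1 − e^(−kτ)) = 1 / (1 − 0.3123) = 1.454

1.45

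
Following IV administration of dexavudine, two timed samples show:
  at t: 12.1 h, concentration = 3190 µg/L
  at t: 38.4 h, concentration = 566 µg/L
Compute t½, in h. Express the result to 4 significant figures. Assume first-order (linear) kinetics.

10.54 h

k = ln(C₁/C₂) / (t₂ − t₁) = ln(3190/566) / (38.4 − 12.1)
  = 1.729 / 26.30 = 0.06574 h⁻¹
t½ = ln2 / k = 0.693147 / 0.06574 = 10.54 h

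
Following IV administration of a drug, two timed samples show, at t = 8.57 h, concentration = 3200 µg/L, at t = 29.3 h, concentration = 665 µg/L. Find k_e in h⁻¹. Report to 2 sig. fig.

0.076 h⁻¹

k = ln(C₁/C₂) / (t₂ − t₁) = ln(3200/665) / (29.3 − 8.57)
  = 1.571 / 20.73 = 0.07578 h⁻¹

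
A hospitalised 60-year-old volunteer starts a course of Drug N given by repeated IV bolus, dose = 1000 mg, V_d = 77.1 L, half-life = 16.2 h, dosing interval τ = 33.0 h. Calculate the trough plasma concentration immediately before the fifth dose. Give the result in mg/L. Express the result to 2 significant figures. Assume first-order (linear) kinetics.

4.2 mg/L

C₀ per dose = Dose / Vd = 1000 / 77.1 = 12.97 mg/L
k = ln2 / t½ = 0.693147 / 16.2 = 0.04279 h⁻¹
Fraction remaining after one interval: r = e^(−kτ) = e^(−0.04279 × 33.0) = 0.2436
Before dose 5, 4 doses have been given (aged 1τ, 2τ, 3τ, 4τ).
C_trough = C₀ × (r + r² + … + r^4) = C₀ × r(1−r^4)/(1−r)
        = 12.97 × 0.2436 × (1 − 0.003521) / (1 − 0.2436) = 4.162 mg/L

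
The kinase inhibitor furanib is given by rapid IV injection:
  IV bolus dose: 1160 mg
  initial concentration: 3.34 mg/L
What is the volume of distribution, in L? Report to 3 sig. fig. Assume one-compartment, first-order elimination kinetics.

347 L

Vd = Dose / C₀ = 1160 / 3.34 = 347.3 L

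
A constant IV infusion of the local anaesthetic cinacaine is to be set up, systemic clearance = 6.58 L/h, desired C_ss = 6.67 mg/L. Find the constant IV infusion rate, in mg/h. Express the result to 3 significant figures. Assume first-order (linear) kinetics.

At steady state, infusion rate R₀ = Css × CL = 6.67 × 6.580 = 43.89 mg/h

43.9 mg/h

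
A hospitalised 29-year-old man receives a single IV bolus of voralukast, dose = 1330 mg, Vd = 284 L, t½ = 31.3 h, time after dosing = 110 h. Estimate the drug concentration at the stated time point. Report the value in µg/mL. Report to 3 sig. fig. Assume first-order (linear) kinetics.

0.410 µg/mL

C₀ = Dose / Vd = 1330 / 284 = 4.683 mg/L
k = ln2 / t½ = 0.693147 / 31.3 = 0.02215 h⁻¹
C = C₀ · e^(−k·t) = 4.683 × e^(−0.02215 × 110)
  = 4.683 × 0.08747 = 0.4096 mg/L
(0.4096 mg/L = 0.4096 µg/mL)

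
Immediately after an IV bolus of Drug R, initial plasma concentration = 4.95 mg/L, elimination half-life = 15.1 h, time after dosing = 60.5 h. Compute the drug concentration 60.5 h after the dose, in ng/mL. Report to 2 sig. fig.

k = ln2 / t½ = 0.693147 / 15.1 = 0.04590 h⁻¹
C = C₀ · e^(−k·t) = 4.950 × e^(−0.04590 × 60.5)
  = 4.950 × 0.06223 = 0.3080 mg/L
Convert: 0.3080 mg/L × 1000 = 308.0 ng/mL

310 ng/mL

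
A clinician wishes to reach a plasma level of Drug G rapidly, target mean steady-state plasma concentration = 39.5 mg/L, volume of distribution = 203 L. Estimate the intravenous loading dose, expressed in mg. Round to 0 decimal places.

8019 mg

LD = Css × Vd = 39.5 × 203 = 8019 mg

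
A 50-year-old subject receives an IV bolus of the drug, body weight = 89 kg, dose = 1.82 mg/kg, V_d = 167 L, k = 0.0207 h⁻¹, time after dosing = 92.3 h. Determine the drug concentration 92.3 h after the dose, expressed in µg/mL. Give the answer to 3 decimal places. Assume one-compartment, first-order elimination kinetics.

Total dose = 1.82 × 89 = 162.0 mg
C₀ = Dose / Vd = 162.0 / 167 = 0.9701 mg/L
C = C₀ · e^(−k·t) = 0.9701 × e^(−0.02070 × 92.3)
  = 0.9701 × 0.1480 = 0.1436 mg/L
(0.1436 mg/L = 0.1436 µg/mL)

0.144 µg/mL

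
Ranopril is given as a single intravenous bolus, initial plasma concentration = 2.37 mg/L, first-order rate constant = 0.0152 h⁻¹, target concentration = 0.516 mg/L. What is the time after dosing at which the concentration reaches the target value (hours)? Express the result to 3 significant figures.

t = ln(C₀ / C) / k = ln(2.370 / 0.516) / 0.01520
  = ln(4.593) / 0.01520 = 1.525 / 0.01520 = 100.3 h

100 h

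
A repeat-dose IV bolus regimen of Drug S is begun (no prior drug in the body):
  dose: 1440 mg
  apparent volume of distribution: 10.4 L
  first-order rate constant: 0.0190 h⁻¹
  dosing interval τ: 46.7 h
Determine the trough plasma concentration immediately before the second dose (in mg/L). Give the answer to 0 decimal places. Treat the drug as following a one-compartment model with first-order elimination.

57 mg/L

C₀ per dose = Dose / Vd = 1440 / 10.4 = 138.5 mg/L
Fraction remaining after one interval: r = e^(−kτ) = e^(−0.01900 × 46.7) = 0.4118
Before dose 2, 1 dose has been given (aged 1τ).
C_trough = C₀ × r = 138.5 × 0.4118 = 57.03 mg/L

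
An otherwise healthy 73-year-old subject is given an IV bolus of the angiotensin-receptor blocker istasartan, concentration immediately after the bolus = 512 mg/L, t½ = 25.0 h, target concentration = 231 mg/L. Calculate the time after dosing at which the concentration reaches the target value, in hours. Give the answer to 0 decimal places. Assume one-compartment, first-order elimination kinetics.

29 h

k = ln2 / t½ = 0.693147 / 25.0 = 0.02773 h⁻¹
t = ln(C₀ / C) / k = ln(512.0 / 231) / 0.02773
  = ln(2.216) / 0.02773 = 0.7957 / 0.02773 = 28.69 h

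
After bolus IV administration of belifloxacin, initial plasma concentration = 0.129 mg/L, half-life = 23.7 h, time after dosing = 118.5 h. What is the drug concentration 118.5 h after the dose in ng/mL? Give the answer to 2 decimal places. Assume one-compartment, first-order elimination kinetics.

4.03 ng/mL

k = ln2 / t½ = 0.693147 / 23.7 = 0.02925 h⁻¹
t / t½ = 118.5 / 23.7 = 5 half-lives
C = C₀ × (1/2)^5 = 0.1290 × 0.03125 = 0.004031 mg/L
Convert: 0.004031 mg/L × 1000 = 4.031 ng/mL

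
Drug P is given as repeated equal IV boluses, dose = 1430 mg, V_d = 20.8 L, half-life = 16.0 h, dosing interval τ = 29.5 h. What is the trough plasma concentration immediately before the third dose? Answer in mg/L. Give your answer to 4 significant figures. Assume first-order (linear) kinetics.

C₀ per dose = Dose / Vd = 1430 / 20.8 = 68.75 mg/L
k = ln2 / t½ = 0.693147 / 16.0 = 0.04332 h⁻¹
Fraction remaining after one interval: r = e^(−kτ) = e^(−0.04332 × 29.5) = 0.2786
Before dose 3, 2 doses have been given (aged 1τ, 2τ).
C_trough = C₀ × (r + r²) = 68.75 × (0.2786 + 0.07762) = 24.49 mg/L

24.49 mg/L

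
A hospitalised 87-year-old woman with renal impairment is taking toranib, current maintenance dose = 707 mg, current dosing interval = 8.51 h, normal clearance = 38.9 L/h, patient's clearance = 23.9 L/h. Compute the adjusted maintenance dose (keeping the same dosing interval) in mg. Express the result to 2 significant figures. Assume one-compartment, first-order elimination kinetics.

430 mg

To keep the same average steady-state level, dosing rate must scale with clearance.
CL ratio = 23.9 / 38.9 = 0.6144
New dose (same interval) = 707 × 0.6144 = 434.4 mg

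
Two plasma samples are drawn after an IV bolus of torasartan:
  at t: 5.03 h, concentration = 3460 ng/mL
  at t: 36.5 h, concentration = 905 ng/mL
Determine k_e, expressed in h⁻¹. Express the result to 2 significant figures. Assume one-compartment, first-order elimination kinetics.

k = ln(C₁/C₂) / (t₂ − t₁) = ln(3460/905) / (36.5 − 5.03)
  = 1.341 / 31.47 = 0.04261 h⁻¹

0.043 h⁻¹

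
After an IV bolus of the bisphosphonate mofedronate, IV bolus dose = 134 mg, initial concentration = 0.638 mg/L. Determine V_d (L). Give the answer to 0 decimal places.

Vd = Dose / C₀ = 134.0 / 0.638 = 210.0 L

210 L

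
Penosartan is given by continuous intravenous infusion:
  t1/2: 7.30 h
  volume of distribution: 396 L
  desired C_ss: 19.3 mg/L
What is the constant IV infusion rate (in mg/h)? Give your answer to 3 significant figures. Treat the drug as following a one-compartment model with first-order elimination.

726 mg/h

k = ln2 / t½ = 0.693147 / 7.30 = 0.09495 h⁻¹
CL = k × Vd = 0.09495 × 396 = 37.60 L/h
At steady state, infusion rate R₀ = Css × CL = 19.3 × 37.60 = 725.7 mg/h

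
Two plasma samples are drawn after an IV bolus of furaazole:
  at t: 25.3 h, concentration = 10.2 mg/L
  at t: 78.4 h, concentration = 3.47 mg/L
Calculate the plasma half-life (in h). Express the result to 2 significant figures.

k = ln(C₁/C₂) / (t₂ − t₁) = ln(10.2/3.47) / (78.4 − 25.3)
  = 1.078 / 53.10 = 0.02030 h⁻¹
t½ = ln2 / k = 0.693147 / 0.02030 = 34.15 h

34 h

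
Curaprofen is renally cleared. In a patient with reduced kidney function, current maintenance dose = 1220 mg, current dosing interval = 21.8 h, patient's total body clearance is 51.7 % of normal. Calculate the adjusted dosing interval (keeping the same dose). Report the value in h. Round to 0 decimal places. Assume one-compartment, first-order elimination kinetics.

42 h

To keep the same average steady-state level, dosing rate must scale with clearance.
CL ratio = 51.7 / 100 = 0.5170
New interval (same dose) = 21.8 / 0.5170 = 42.17 h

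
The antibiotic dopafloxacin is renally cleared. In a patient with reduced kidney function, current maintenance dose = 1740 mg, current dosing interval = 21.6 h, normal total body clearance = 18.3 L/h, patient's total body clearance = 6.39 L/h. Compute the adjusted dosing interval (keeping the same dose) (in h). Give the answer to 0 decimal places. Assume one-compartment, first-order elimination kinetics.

To keep the same average steady-state level, dosing rate must scale with clearance.
CL ratio = 6.39 / 18.3 = 0.3492
New interval (same dose) = 21.6 / 0.3492 = 61.86 h

62 h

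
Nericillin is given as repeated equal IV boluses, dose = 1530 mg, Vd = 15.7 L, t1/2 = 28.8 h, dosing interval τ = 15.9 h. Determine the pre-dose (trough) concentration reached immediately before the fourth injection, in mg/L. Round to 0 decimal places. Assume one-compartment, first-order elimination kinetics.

143 mg/L

C₀ per dose = Dose / Vd = 1530 / 15.7 = 97.45 mg/L
k = ln2 / t½ = 0.693147 / 28.8 = 0.02407 h⁻¹
Fraction remaining after one interval: r = e^(−kτ) = e^(−0.02407 × 15.9) = 0.6820
Before dose 4, 3 doses have been given (aged 1τ, 2τ, 3τ).
C_trough = C₀ × (r + r² + … + r^3) = C₀ × r(1−r^3)/(1−r)
        = 97.45 × 0.6820 × (1 − 0.3172) / (1 − 0.6820) = 142.7 mg/L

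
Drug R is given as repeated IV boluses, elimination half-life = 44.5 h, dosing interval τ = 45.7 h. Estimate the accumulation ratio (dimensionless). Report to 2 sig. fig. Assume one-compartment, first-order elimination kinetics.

2.0

k = ln2 / t½ = 0.693147 / 44.5 = 0.01558 h⁻¹
e^(−kτ) = e^(−0.01558 × 45.7) = 0.4907
Accumulation ratio R = 1 / (1 − e^(−kτ)) = 1 / (1 − 0.4907) = 1.963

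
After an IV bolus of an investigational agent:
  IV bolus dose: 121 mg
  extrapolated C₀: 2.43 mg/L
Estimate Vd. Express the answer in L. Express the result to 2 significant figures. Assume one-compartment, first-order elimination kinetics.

50 L

Vd = Dose / C₀ = 121.0 / 2.43 = 49.79 L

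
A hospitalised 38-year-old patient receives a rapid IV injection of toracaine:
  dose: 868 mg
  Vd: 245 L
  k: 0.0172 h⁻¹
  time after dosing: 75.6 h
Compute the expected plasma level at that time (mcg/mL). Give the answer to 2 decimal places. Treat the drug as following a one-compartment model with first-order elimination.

C₀ = Dose / Vd = 868.0 / 245 = 3.543 mg/L
C = C₀ · e^(−k·t) = 3.543 × e^(−0.01720 × 75.6)
  = 3.543 × 0.2724 = 0.9651 mg/L
(0.9651 mg/L = 0.9651 mcg/mL)

0.97 mcg/mL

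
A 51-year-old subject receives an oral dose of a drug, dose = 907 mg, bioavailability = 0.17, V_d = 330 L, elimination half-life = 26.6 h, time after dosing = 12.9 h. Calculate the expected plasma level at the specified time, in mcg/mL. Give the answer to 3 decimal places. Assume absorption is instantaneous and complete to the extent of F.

Amount reaching circulation = F × Dose = 0.17 × 907.0 = 154.2 mg
C₀ = F·Dose / Vd = 154.2 / 330 = 0.4673 mg/L
k = ln2 / t½ = 0.693147 / 26.6 = 0.02606 h⁻¹
C = C₀ · e^(−k·t) = 0.4673 × e^(−0.02606 × 12.9)
  = 0.4673 × 0.7145 = 0.3339 mg/L
(0.3339 mg/L = 0.3339 mcg/mL)

0.334 mcg/mL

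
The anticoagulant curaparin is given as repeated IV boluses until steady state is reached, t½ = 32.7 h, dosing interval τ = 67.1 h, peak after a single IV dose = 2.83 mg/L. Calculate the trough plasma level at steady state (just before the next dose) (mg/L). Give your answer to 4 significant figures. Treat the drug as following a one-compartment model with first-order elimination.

k = ln2 / t½ = 0.693147 / 32.7 = 0.02120 h⁻¹
e^(−kτ) = e^(−0.02120 × 67.1) = 0.2411
Accumulation ratio R = 1 / (1 − e^(−kτ)) = 1 / (1 − 0.2411) = 1.318
Steady-state trough = C₀ × R × e^(−kτ) = 2.83 × 1.318 × 0.2411 = 0.8993 mg/L

0.8993 mg/L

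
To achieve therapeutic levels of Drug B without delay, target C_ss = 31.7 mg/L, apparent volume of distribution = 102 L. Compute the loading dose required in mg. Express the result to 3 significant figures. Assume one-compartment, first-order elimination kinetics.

LD = Css × Vd = 31.7 × 102 = 3233 mg

3230 mg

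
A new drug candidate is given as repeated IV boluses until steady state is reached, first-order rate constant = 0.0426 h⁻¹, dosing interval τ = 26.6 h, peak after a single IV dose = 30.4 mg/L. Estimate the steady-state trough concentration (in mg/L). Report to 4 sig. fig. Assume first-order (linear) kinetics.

e^(−kτ) = e^(−0.04260 × 26.6) = 0.3220
Accumulation ratio R = 1 / (1 − e^(−kτ)) = 1 / (1 − 0.3220) = 1.475
Steady-state trough = C₀ × R × e^(−kτ) = 30.4 × 1.475 × 0.3220 = 14.44 mg/L

14.44 mg/L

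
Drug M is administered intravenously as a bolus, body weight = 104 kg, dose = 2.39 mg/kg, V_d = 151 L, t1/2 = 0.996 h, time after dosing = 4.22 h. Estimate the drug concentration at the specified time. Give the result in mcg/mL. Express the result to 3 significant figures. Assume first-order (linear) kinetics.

Total dose = 2.39 × 104 = 248.6 mg
C₀ = Dose / Vd = 248.6 / 151 = 1.646 mg/L
k = ln2 / t½ = 0.693147 / 0.996 = 0.6959 h⁻¹
C = C₀ · e^(−k·t) = 1.646 × e^(−0.6959 × 4.22)
  = 1.646 × 0.05304 = 0.08730 mg/L
(0.08730 mg/L = 0.08730 mcg/mL)

0.0873 mcg/mL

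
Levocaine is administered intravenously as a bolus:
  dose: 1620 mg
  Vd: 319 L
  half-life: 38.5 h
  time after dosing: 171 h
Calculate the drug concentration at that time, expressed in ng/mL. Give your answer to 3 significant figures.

C₀ = Dose / Vd = 1620 / 319 = 5.078 mg/L
k = ln2 / t½ = 0.693147 / 38.5 = 0.01800 h⁻¹
C = C₀ · e^(−k·t) = 5.078 × e^(−0.01800 × 171)
  = 5.078 × 0.04605 = 0.2338 mg/L
Convert: 0.2338 mg/L × 1000 = 233.8 ng/mL

234 ng/mL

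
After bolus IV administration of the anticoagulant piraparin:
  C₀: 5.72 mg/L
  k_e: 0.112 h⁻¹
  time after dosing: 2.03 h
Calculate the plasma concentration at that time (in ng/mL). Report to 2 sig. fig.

C = C₀ · e^(−k·t) = 5.720 × e^(−0.1120 × 2.03)
  = 5.720 × 0.7966 = 4.557 mg/L
Convert: 4.557 mg/L × 1000 = 4557 ng/mL

4600 ng/mL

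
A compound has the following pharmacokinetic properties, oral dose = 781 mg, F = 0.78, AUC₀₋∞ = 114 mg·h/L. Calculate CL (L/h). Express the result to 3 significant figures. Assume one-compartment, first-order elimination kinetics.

5.34 L/h

CL = F·Dose / AUC = 0.78 × 781 / 114 = 5.344 L/h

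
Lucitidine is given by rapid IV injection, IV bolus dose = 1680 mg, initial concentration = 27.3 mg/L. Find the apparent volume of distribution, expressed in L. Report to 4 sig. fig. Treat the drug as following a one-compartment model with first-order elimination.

Vd = Dose / C₀ = 1680 / 27.3 = 61.54 L

61.54 L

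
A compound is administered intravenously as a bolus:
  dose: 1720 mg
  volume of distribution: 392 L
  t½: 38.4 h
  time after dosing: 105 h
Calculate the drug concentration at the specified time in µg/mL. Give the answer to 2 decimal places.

C₀ = Dose / Vd = 1720 / 392 = 4.388 mg/L
k = ln2 / t½ = 0.693147 / 38.4 = 0.01805 h⁻¹
C = C₀ · e^(−k·t) = 4.388 × e^(−0.01805 × 105)
  = 4.388 × 0.1503 = 0.6595 mg/L
(0.6595 mg/L = 0.6595 µg/mL)

0.66 µg/mL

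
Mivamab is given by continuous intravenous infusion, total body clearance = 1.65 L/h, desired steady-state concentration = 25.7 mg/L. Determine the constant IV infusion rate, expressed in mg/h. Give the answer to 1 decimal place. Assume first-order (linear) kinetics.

At steady state, infusion rate R₀ = Css × CL = 25.7 × 1.650 = 42.41 mg/h

42.4 mg/h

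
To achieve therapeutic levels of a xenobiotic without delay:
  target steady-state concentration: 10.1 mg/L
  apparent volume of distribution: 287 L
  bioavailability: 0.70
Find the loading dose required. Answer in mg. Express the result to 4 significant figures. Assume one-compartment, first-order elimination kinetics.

LD = Css × Vd / F = 10.1 × 287 / 0.70 = 4141 mg

4141 mg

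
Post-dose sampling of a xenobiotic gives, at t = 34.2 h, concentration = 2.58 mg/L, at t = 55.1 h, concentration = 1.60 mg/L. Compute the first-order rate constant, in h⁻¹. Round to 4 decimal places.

0.0229 h⁻¹

k = ln(C₁/C₂) / (t₂ − t₁) = ln(2.58/1.60) / (55.1 − 34.2)
  = 0.4778 / 20.90 = 0.02286 h⁻¹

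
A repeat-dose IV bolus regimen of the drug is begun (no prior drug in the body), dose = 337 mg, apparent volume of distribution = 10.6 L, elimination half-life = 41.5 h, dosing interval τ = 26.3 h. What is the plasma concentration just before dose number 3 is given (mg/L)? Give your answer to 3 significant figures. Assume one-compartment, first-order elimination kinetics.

33.7 mg/L

C₀ per dose = Dose / Vd = 337 / 10.6 = 31.79 mg/L
k = ln2 / t½ = 0.693147 / 41.5 = 0.01670 h⁻¹
Fraction remaining after one interval: r = e^(−kτ) = e^(−0.01670 × 26.3) = 0.6445
Before dose 3, 2 doses have been given (aged 1τ, 2τ).
C_trough = C₀ × (r + r²) = 31.79 × (0.6445 + 0.4154) = 33.69 mg/L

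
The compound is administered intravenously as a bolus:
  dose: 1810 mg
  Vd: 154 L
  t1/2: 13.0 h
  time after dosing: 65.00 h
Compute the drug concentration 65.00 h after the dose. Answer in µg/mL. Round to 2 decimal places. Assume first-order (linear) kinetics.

0.37 µg/mL

C₀ = Dose / Vd = 1810 / 154 = 11.75 mg/L
k = ln2 / t½ = 0.693147 / 13.0 = 0.05332 h⁻¹
t / t½ = 65.00 / 13.0 = 5 half-lives
C = C₀ × (1/2)^5 = 11.75 × 0.03125 = 0.3672 mg/L
(0.3672 mg/L = 0.3672 µg/mL)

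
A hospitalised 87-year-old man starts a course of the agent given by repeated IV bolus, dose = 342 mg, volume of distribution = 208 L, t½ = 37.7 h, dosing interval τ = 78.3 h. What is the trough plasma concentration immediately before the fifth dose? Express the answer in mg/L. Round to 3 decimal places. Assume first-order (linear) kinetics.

0.509 mg/L

C₀ per dose = Dose / Vd = 342 / 208 = 1.644 mg/L
k = ln2 / t½ = 0.693147 / 37.7 = 0.01839 h⁻¹
Fraction remaining after one interval: r = e^(−kτ) = e^(−0.01839 × 78.3) = 0.2369
Before dose 5, 4 doses have been given (aged 1τ, 2τ, 3τ, 4τ).
C_trough = C₀ × (r + r² + … + r^4) = C₀ × r(1−r^4)/(1−r)
        = 1.644 × 0.2369 × (1 − 0.003150) / (1 − 0.2369) = 0.5088 mg/L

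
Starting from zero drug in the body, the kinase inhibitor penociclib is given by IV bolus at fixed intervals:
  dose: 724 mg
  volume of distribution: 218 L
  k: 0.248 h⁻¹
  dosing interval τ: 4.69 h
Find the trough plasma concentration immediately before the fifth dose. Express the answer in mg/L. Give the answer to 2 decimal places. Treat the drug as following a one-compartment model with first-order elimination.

1.50 mg/L

C₀ per dose = Dose / Vd = 724 / 218 = 3.321 mg/L
Fraction remaining after one interval: r = e^(−kτ) = e^(−0.2480 × 4.69) = 0.3125
Before dose 5, 4 doses have been given (aged 1τ, 2τ, 3τ, 4τ).
C_trough = C₀ × (r + r² + … + r^4) = C₀ × r(1−r^4)/(1−r)
        = 3.321 × 0.3125 × (1 − 0.009537) / (1 − 0.3125) = 1.495 mg/L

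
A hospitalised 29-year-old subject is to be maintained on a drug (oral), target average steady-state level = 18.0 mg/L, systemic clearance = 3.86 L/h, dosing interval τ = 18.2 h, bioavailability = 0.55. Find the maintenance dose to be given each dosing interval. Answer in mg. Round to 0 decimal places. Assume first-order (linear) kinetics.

At steady state, F × (Dose/τ) = Css × CL.
Dose = Css × CL × τ / F = 18.0 × 3.860 × 18.2 / 0.55 = 2299 mg

2299 mg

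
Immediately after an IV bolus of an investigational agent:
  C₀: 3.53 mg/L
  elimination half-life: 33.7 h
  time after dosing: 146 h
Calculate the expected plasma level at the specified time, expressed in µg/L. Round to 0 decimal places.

k = ln2 / t½ = 0.693147 / 33.7 = 0.02057 h⁻¹
C = C₀ · e^(−k·t) = 3.530 × e^(−0.02057 × 146)
  = 3.530 × 0.04963 = 0.1752 mg/L
Convert: 0.1752 mg/L × 1000 = 175.2 µg/L

175 µg/L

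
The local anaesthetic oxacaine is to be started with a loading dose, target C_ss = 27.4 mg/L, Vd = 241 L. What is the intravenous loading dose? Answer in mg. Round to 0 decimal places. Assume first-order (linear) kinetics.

LD = Css × Vd = 27.4 × 241 = 6603 mg

6603 mg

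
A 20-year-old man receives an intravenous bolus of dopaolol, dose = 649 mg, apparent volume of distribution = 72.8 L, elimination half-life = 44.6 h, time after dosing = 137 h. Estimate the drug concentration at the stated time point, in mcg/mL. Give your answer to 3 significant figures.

C₀ = Dose / Vd = 649.0 / 72.8 = 8.915 mg/L
k = ln2 / t½ = 0.693147 / 44.6 = 0.01554 h⁻¹
C = C₀ · e^(−k·t) = 8.915 × e^(−0.01554 × 137)
  = 8.915 × 0.1190 = 1.061 mg/L
(1.061 mg/L = 1.061 mcg/mL)

1.06 mcg/mL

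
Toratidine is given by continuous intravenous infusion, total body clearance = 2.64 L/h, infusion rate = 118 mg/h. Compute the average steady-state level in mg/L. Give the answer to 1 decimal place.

44.7 mg/L

At steady state Css = R₀ / CL = 118 / 2.640 = 44.70 mg/L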